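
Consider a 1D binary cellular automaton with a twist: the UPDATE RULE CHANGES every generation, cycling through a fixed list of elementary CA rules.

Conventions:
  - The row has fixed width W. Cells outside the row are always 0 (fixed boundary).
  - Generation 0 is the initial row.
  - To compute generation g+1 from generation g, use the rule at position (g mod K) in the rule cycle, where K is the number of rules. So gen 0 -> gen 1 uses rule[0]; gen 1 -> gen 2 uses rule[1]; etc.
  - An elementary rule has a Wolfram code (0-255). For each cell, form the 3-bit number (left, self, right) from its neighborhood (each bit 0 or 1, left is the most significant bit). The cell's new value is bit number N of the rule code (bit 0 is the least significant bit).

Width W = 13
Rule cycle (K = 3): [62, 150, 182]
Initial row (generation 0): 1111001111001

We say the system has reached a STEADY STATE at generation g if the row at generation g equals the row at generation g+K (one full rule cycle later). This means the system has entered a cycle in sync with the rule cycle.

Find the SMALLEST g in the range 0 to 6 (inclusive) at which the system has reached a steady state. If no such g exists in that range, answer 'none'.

Answer: none

Derivation:
Gen 0: 1111001111001
Gen 1 (rule 62): 1000111000111
Gen 2 (rule 150): 1101010101010
Gen 3 (rule 182): 0011111111111
Gen 4 (rule 62): 0110000000000
Gen 5 (rule 150): 1001000000000
Gen 6 (rule 182): 1111100000000
Gen 7 (rule 62): 1000010000000
Gen 8 (rule 150): 1100111000000
Gen 9 (rule 182): 0011010100000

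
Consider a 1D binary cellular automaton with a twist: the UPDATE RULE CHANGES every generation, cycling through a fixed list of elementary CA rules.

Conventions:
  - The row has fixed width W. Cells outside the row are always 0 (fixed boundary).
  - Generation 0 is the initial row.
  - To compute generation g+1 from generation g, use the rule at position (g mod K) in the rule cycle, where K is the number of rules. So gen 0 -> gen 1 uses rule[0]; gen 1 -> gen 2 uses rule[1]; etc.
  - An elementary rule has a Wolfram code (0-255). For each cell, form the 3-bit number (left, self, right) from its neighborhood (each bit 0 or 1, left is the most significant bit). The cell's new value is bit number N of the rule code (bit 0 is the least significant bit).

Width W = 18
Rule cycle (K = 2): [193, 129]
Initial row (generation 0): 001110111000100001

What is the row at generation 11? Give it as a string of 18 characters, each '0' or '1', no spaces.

Gen 0: 001110111000100001
Gen 1 (rule 193): 100110011010001100
Gen 2 (rule 129): 000000000000100001
Gen 3 (rule 193): 111111111110001100
Gen 4 (rule 129): 011111111100100001
Gen 5 (rule 193): 001111111100001100
Gen 6 (rule 129): 100111111001100001
Gen 7 (rule 193): 000011111000101100
Gen 8 (rule 129): 111001110010000001
Gen 9 (rule 193): 011000110000111100
Gen 10 (rule 129): 000010000110011001
Gen 11 (rule 193): 111000110010001000

Answer: 111000110010001000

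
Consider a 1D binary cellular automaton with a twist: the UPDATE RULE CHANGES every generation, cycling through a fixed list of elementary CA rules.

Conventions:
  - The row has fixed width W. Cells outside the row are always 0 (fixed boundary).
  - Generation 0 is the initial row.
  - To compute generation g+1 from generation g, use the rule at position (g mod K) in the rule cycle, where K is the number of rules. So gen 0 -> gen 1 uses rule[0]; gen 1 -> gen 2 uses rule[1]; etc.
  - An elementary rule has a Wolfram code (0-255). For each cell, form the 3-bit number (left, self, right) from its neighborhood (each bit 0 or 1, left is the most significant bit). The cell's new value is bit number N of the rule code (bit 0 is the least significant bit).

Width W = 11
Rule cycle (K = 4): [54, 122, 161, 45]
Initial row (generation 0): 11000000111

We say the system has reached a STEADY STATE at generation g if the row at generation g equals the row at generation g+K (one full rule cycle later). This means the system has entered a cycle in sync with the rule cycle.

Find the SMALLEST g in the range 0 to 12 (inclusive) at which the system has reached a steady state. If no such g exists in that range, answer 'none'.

Answer: none

Derivation:
Gen 0: 11000000111
Gen 1 (rule 54): 00100001000
Gen 2 (rule 122): 01010010100
Gen 3 (rule 161): 00100001001
Gen 4 (rule 45): 10101101001
Gen 5 (rule 54): 11110011111
Gen 6 (rule 122): 10011110001
Gen 7 (rule 161): 00001100100
Gen 8 (rule 45): 11101000101
Gen 9 (rule 54): 00011101111
Gen 10 (rule 122): 00110111001
Gen 11 (rule 161): 10001010000
Gen 12 (rule 45): 10101110111
Gen 13 (rule 54): 11110001000
Gen 14 (rule 122): 10011010100
Gen 15 (rule 161): 00000101001
Gen 16 (rule 45): 11110111001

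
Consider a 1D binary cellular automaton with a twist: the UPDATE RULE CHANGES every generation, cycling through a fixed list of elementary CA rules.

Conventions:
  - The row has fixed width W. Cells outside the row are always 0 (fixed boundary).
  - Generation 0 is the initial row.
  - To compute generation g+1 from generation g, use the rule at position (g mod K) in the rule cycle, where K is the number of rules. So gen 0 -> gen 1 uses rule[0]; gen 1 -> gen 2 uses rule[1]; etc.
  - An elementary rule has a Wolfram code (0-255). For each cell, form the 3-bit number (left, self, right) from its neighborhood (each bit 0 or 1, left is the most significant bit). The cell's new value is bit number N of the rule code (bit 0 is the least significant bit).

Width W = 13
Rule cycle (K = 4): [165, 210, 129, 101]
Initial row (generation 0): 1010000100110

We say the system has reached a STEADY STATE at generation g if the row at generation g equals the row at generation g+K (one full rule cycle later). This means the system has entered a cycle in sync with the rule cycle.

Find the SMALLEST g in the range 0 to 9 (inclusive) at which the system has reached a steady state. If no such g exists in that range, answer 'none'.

Answer: none

Derivation:
Gen 0: 1010000100110
Gen 1 (rule 165): 1110110100000
Gen 2 (rule 210): 0110010010000
Gen 3 (rule 129): 0000000000111
Gen 4 (rule 101): 1111111110001
Gen 5 (rule 165): 0111111100101
Gen 6 (rule 210): 1011111111000
Gen 7 (rule 129): 0001111110011
Gen 8 (rule 101): 1100000010001
Gen 9 (rule 165): 0001111010101
Gen 10 (rule 210): 0010111000000
Gen 11 (rule 129): 1000010011111
Gen 12 (rule 101): 1011010000001
Gen 13 (rule 165): 1100110111101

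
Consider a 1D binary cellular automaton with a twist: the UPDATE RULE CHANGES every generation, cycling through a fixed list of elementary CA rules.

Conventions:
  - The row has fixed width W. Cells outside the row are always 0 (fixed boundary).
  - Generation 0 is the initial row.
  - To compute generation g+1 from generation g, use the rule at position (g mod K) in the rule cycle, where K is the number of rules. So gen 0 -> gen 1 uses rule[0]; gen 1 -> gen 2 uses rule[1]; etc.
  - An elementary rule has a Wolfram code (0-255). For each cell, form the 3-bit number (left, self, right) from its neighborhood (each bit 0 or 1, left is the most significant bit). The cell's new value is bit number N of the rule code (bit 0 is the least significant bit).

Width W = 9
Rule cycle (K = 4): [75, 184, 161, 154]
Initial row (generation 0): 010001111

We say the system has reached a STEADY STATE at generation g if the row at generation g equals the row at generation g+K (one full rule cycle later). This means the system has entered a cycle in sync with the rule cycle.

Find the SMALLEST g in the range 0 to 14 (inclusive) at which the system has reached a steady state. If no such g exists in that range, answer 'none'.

Answer: 9

Derivation:
Gen 0: 010001111
Gen 1 (rule 75): 100111001
Gen 2 (rule 184): 010110100
Gen 3 (rule 161): 001001001
Gen 4 (rule 154): 010110110
Gen 5 (rule 75): 100110110
Gen 6 (rule 184): 010101101
Gen 7 (rule 161): 001010010
Gen 8 (rule 154): 010001101
Gen 9 (rule 75): 100111100
Gen 10 (rule 184): 010111010
Gen 11 (rule 161): 001010100
Gen 12 (rule 154): 010000010
Gen 13 (rule 75): 100111100
Gen 14 (rule 184): 010111010
Gen 15 (rule 161): 001010100
Gen 16 (rule 154): 010000010
Gen 17 (rule 75): 100111100
Gen 18 (rule 184): 010111010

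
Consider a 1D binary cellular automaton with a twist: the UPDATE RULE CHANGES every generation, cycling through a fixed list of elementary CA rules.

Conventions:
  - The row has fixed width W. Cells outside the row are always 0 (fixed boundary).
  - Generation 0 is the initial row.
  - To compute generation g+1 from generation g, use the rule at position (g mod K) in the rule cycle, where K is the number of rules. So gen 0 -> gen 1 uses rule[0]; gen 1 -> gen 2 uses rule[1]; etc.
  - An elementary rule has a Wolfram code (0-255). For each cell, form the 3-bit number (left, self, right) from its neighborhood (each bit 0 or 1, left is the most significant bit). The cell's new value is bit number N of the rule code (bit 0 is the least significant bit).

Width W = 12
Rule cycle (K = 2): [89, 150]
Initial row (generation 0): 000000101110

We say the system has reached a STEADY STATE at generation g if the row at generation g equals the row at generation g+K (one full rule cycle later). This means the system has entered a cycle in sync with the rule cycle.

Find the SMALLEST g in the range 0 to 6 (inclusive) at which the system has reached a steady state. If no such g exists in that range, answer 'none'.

Answer: none

Derivation:
Gen 0: 000000101110
Gen 1 (rule 89): 111110001011
Gen 2 (rule 150): 011101011000
Gen 3 (rule 89): 010100011111
Gen 4 (rule 150): 110110101110
Gen 5 (rule 89): 110110001011
Gen 6 (rule 150): 000001011000
Gen 7 (rule 89): 111100011111
Gen 8 (rule 150): 011010101110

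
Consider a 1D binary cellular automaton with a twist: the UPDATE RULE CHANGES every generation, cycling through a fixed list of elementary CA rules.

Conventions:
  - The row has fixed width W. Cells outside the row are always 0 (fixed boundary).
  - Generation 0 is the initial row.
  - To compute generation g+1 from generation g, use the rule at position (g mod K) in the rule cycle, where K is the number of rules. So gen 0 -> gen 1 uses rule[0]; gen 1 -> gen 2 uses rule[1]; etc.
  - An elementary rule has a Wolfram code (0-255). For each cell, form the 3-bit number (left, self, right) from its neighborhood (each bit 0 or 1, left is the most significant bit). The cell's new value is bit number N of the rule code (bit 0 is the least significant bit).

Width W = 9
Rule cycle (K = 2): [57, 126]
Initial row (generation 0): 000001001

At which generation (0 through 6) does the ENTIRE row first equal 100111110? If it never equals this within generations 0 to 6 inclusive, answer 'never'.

Answer: 2

Derivation:
Gen 0: 000001001
Gen 1 (rule 57): 111100100
Gen 2 (rule 126): 100111110
Gen 3 (rule 57): 010100001
Gen 4 (rule 126): 111110011
Gen 5 (rule 57): 100001010
Gen 6 (rule 126): 110011111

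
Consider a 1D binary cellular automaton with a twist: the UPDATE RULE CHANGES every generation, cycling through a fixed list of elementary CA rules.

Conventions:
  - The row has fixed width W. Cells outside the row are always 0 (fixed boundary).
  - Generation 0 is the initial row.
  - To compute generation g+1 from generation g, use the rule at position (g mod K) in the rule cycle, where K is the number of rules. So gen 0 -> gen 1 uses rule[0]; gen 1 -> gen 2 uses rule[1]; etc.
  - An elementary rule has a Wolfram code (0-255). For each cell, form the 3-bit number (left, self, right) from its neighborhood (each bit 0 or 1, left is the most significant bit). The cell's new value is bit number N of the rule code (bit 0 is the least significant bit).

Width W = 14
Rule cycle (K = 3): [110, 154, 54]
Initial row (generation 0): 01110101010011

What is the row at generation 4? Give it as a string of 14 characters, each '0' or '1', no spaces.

Answer: 10100000111011

Derivation:
Gen 0: 01110101010011
Gen 1 (rule 110): 11011111110111
Gen 2 (rule 154): 10011111100110
Gen 3 (rule 54): 11100000011001
Gen 4 (rule 110): 10100000111011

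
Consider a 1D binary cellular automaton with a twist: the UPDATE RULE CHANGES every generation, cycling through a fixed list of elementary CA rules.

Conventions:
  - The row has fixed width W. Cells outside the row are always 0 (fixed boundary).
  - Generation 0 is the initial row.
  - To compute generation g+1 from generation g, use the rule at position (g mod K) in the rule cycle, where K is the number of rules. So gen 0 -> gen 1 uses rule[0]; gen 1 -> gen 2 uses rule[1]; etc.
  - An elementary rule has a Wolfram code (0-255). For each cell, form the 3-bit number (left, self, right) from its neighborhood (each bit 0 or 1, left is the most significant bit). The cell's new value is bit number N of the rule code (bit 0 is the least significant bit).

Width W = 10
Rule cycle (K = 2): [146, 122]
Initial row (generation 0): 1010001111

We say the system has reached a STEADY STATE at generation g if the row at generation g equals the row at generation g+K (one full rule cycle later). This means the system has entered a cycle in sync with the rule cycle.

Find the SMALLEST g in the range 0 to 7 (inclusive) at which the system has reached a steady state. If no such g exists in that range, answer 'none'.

Gen 0: 1010001111
Gen 1 (rule 146): 0001010110
Gen 2 (rule 122): 0010101111
Gen 3 (rule 146): 0100000110
Gen 4 (rule 122): 1010001111
Gen 5 (rule 146): 0001010110
Gen 6 (rule 122): 0010101111
Gen 7 (rule 146): 0100000110
Gen 8 (rule 122): 1010001111
Gen 9 (rule 146): 0001010110

Answer: none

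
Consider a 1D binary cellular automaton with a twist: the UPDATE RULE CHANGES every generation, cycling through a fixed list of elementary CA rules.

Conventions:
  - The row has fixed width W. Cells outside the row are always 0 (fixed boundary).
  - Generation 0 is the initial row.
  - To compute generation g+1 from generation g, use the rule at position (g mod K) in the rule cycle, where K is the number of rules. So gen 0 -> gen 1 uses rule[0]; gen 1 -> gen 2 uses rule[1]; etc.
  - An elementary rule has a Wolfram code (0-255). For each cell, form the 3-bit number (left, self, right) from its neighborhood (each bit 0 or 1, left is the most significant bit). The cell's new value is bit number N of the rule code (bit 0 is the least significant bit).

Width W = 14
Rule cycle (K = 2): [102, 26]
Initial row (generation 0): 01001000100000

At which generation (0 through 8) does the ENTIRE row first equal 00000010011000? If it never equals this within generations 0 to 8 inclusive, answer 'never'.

Answer: never

Derivation:
Gen 0: 01001000100000
Gen 1 (rule 102): 11011001100000
Gen 2 (rule 26): 10010111010000
Gen 3 (rule 102): 10111001110000
Gen 4 (rule 26): 00100111001000
Gen 5 (rule 102): 01101001011000
Gen 6 (rule 26): 11000110010100
Gen 7 (rule 102): 01001010111100
Gen 8 (rule 26): 10110000100010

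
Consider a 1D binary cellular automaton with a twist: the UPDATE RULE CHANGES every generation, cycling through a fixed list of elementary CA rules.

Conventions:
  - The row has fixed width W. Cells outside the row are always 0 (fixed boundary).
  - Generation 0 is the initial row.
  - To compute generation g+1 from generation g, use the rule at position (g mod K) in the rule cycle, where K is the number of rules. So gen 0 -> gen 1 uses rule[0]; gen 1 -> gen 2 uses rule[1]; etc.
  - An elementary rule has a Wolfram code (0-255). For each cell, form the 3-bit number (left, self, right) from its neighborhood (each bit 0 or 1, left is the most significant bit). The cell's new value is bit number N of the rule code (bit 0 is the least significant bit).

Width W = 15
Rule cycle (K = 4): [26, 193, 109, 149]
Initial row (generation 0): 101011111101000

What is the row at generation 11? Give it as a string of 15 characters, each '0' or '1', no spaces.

Gen 0: 101011111101000
Gen 1 (rule 26): 000010000000100
Gen 2 (rule 193): 111000111110001
Gen 3 (rule 109): 101010100010101
Gen 4 (rule 149): 101010111010101
Gen 5 (rule 26): 000000100000000
Gen 6 (rule 193): 111110001111111
Gen 7 (rule 109): 100010101000001
Gen 8 (rule 149): 111010101111101
Gen 9 (rule 26): 100000001000000
Gen 10 (rule 193): 001111100011111
Gen 11 (rule 109): 101000101010001

Answer: 101000101010001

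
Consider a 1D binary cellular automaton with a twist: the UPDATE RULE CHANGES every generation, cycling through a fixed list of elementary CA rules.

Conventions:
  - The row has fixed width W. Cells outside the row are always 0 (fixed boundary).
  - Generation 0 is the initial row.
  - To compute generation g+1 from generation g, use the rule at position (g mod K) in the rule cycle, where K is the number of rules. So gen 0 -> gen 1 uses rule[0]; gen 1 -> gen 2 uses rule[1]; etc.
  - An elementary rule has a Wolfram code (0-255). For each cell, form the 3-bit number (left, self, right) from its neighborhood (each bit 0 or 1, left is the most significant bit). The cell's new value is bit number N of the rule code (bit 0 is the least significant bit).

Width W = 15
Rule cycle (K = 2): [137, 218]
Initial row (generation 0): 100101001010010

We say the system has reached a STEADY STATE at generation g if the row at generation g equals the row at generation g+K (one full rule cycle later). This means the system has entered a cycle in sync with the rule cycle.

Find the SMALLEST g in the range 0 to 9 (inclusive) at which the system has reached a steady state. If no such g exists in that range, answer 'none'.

Gen 0: 100101001010010
Gen 1 (rule 137): 000000000000000
Gen 2 (rule 218): 000000000000000
Gen 3 (rule 137): 111111111111111
Gen 4 (rule 218): 111111111111111
Gen 5 (rule 137): 111111111111110
Gen 6 (rule 218): 111111111111111
Gen 7 (rule 137): 111111111111110
Gen 8 (rule 218): 111111111111111
Gen 9 (rule 137): 111111111111110
Gen 10 (rule 218): 111111111111111
Gen 11 (rule 137): 111111111111110

Answer: 4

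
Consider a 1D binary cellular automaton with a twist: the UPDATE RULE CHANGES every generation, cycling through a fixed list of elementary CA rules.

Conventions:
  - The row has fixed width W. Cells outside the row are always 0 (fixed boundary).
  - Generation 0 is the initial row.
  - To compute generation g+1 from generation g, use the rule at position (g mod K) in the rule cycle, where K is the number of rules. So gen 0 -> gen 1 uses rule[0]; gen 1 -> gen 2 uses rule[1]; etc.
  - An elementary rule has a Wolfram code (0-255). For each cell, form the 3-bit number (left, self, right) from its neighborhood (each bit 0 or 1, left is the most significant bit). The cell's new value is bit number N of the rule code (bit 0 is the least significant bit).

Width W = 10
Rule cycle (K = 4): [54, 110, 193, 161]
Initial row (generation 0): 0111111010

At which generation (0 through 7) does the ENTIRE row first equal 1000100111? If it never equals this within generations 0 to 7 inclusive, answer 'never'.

Gen 0: 0111111010
Gen 1 (rule 54): 1000000111
Gen 2 (rule 110): 1000001101
Gen 3 (rule 193): 0011100100
Gen 4 (rule 161): 1001000001
Gen 5 (rule 54): 1111100011
Gen 6 (rule 110): 1000100111
Gen 7 (rule 193): 0010000011

Answer: 6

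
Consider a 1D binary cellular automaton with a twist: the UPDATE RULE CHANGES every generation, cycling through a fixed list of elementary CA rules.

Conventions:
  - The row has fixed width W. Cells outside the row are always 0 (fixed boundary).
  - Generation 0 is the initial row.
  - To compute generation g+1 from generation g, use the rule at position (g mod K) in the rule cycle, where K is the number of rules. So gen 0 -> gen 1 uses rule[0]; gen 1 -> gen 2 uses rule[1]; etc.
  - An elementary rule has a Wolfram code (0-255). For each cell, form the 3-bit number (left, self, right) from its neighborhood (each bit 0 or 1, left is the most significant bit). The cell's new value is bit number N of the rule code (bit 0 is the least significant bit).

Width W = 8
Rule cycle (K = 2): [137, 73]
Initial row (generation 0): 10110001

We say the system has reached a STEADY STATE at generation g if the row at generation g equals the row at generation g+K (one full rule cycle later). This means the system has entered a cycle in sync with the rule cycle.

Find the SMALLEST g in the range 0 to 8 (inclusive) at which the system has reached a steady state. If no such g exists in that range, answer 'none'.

Answer: none

Derivation:
Gen 0: 10110001
Gen 1 (rule 137): 00100100
Gen 2 (rule 73): 10000001
Gen 3 (rule 137): 00111100
Gen 4 (rule 73): 10100101
Gen 5 (rule 137): 00000000
Gen 6 (rule 73): 11111111
Gen 7 (rule 137): 11111110
Gen 8 (rule 73): 10000010
Gen 9 (rule 137): 00111000
Gen 10 (rule 73): 10101011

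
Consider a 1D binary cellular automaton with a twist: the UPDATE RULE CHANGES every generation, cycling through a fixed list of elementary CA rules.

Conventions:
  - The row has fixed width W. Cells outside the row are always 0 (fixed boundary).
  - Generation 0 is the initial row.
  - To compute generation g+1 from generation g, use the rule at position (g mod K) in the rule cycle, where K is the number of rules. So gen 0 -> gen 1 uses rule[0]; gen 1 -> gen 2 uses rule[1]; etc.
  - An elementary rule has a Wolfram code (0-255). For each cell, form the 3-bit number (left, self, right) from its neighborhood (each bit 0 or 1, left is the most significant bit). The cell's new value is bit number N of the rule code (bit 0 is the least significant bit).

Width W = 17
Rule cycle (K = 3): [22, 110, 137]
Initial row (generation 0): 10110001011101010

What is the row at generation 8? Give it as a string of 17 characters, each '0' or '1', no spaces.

Gen 0: 10110001011101010
Gen 1 (rule 22): 10001011000001011
Gen 2 (rule 110): 10011111000011111
Gen 3 (rule 137): 00011110011011110
Gen 4 (rule 22): 00100001100000001
Gen 5 (rule 110): 01100011100000011
Gen 6 (rule 137): 01001011001111010
Gen 7 (rule 22): 11111000110000011
Gen 8 (rule 110): 10001001110000111

Answer: 10001001110000111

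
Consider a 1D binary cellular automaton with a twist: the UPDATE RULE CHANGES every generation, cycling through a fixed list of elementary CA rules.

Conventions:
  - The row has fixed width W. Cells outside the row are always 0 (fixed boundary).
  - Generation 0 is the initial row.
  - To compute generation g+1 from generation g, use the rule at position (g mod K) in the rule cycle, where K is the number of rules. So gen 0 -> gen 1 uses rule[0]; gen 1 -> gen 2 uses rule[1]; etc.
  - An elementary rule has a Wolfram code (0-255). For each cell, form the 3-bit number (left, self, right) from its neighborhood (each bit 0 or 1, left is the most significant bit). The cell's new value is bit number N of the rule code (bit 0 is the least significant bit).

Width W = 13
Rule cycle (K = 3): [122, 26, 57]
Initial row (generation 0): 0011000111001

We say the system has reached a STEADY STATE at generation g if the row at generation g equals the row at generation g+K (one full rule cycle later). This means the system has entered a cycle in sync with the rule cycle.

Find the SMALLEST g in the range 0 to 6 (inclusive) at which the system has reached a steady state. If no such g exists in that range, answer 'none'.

Gen 0: 0011000111001
Gen 1 (rule 122): 0111101101110
Gen 2 (rule 26): 1100001001001
Gen 3 (rule 57): 1011100100100
Gen 4 (rule 122): 0110111011010
Gen 5 (rule 26): 1100100010001
Gen 6 (rule 57): 1010011001100
Gen 7 (rule 122): 0101111111110
Gen 8 (rule 26): 1001000000001
Gen 9 (rule 57): 0100111111100

Answer: none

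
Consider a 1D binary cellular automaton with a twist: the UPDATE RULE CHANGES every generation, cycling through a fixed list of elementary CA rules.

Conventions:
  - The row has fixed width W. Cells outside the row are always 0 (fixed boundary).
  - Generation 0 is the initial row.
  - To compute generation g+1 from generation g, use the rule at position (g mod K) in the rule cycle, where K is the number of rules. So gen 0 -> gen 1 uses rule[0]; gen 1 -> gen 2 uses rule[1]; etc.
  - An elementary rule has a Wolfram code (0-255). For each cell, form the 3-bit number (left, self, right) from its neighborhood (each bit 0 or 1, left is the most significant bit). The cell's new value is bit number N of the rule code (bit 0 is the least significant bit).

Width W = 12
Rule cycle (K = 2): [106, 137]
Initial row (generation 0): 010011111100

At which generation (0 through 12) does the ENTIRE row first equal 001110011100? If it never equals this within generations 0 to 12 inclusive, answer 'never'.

Answer: never

Derivation:
Gen 0: 010011111100
Gen 1 (rule 106): 100110000100
Gen 2 (rule 137): 000100110001
Gen 3 (rule 106): 001001110010
Gen 4 (rule 137): 100001100000
Gen 5 (rule 106): 000011100000
Gen 6 (rule 137): 111011001111
Gen 7 (rule 106): 101111011001
Gen 8 (rule 137): 001110010000
Gen 9 (rule 106): 011010100000
Gen 10 (rule 137): 010000001111
Gen 11 (rule 106): 100000011001
Gen 12 (rule 137): 001111010000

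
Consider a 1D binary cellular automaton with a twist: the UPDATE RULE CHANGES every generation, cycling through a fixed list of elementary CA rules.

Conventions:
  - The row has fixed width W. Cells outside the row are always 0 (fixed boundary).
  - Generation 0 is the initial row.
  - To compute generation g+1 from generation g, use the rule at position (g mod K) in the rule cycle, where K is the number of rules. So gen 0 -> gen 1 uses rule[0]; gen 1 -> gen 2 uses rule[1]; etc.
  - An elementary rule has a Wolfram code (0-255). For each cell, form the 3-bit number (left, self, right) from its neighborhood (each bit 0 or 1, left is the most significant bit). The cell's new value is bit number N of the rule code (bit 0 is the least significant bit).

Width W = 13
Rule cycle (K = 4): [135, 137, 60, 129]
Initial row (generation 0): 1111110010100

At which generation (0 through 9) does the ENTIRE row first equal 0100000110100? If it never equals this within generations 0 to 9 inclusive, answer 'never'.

Answer: never

Derivation:
Gen 0: 1111110010100
Gen 1 (rule 135): 0111100110101
Gen 2 (rule 137): 0111000100000
Gen 3 (rule 60): 0100100110000
Gen 4 (rule 129): 0000000000111
Gen 5 (rule 135): 1111111111010
Gen 6 (rule 137): 1111111110000
Gen 7 (rule 60): 1000000001000
Gen 8 (rule 129): 0011111100011
Gen 9 (rule 135): 1101111001100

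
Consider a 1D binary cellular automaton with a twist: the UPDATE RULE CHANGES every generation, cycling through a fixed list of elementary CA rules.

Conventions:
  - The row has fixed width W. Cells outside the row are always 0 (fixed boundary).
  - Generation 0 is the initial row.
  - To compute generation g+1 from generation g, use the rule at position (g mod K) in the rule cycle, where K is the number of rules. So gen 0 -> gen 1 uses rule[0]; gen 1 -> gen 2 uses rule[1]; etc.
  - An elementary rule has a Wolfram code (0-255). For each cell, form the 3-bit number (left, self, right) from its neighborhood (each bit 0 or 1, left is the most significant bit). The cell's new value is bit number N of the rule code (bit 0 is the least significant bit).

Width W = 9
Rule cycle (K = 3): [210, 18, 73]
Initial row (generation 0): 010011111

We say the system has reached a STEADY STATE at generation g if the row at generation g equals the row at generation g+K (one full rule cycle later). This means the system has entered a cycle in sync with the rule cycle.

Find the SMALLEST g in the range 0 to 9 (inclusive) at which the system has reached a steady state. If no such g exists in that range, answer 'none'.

Gen 0: 010011111
Gen 1 (rule 210): 101101111
Gen 2 (rule 18): 000000000
Gen 3 (rule 73): 111111111
Gen 4 (rule 210): 011111111
Gen 5 (rule 18): 100000000
Gen 6 (rule 73): 001111111
Gen 7 (rule 210): 010111111
Gen 8 (rule 18): 100000000
Gen 9 (rule 73): 001111111
Gen 10 (rule 210): 010111111
Gen 11 (rule 18): 100000000
Gen 12 (rule 73): 001111111

Answer: 5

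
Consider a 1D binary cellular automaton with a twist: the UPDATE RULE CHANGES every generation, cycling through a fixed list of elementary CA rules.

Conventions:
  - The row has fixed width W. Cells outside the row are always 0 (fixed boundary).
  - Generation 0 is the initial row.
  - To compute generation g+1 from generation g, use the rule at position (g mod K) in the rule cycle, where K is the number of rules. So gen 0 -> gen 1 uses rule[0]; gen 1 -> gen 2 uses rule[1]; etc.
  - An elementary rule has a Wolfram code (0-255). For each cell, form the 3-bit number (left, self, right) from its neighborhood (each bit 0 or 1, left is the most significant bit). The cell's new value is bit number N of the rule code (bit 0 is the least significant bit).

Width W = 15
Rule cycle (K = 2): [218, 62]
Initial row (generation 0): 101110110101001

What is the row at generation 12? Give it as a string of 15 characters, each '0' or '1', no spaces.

Gen 0: 101110110101001
Gen 1 (rule 218): 001110110000110
Gen 2 (rule 62): 011001101001101
Gen 3 (rule 218): 111111100111100
Gen 4 (rule 62): 100000011100010
Gen 5 (rule 218): 010000111110101
Gen 6 (rule 62): 111001100001111
Gen 7 (rule 218): 111111110011111
Gen 8 (rule 62): 100000001110000
Gen 9 (rule 218): 010000011111000
Gen 10 (rule 62): 111000110000100
Gen 11 (rule 218): 111101111001010
Gen 12 (rule 62): 100011000111111

Answer: 100011000111111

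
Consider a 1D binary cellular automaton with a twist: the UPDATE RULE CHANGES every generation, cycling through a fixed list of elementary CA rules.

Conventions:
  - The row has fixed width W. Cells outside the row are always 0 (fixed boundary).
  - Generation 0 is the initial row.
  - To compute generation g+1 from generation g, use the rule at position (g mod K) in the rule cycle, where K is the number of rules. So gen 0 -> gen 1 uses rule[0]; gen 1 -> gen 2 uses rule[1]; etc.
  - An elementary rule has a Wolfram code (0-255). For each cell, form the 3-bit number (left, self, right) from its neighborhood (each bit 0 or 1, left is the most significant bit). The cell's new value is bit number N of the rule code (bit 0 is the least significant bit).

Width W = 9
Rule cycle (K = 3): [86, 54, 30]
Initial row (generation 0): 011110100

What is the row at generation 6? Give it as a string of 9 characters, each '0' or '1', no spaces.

Answer: 000001100

Derivation:
Gen 0: 011110100
Gen 1 (rule 86): 100010110
Gen 2 (rule 54): 110111001
Gen 3 (rule 30): 100100111
Gen 4 (rule 86): 111111001
Gen 5 (rule 54): 000000111
Gen 6 (rule 30): 000001100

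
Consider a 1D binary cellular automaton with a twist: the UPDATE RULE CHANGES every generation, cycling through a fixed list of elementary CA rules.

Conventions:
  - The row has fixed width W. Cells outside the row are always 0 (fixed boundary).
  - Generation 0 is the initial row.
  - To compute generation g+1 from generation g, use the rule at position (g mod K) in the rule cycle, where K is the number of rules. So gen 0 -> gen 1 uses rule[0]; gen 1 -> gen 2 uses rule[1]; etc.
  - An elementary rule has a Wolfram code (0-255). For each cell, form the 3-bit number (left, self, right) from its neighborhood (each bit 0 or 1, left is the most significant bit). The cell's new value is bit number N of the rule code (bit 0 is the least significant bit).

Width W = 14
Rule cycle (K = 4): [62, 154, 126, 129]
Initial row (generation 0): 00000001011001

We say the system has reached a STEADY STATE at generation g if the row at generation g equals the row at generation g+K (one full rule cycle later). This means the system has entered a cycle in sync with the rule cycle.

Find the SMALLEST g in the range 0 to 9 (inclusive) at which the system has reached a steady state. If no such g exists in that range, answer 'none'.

Gen 0: 00000001011001
Gen 1 (rule 62): 00000011110111
Gen 2 (rule 154): 00000111100110
Gen 3 (rule 126): 00001100111111
Gen 4 (rule 129): 11100000011110
Gen 5 (rule 62): 10010000110001
Gen 6 (rule 154): 01101001101010
Gen 7 (rule 126): 11111111111111
Gen 8 (rule 129): 01111111111110
Gen 9 (rule 62): 11000000000001
Gen 10 (rule 154): 10100000000010
Gen 11 (rule 126): 11110000000111
Gen 12 (rule 129): 01100111110010
Gen 13 (rule 62): 11011100001111

Answer: none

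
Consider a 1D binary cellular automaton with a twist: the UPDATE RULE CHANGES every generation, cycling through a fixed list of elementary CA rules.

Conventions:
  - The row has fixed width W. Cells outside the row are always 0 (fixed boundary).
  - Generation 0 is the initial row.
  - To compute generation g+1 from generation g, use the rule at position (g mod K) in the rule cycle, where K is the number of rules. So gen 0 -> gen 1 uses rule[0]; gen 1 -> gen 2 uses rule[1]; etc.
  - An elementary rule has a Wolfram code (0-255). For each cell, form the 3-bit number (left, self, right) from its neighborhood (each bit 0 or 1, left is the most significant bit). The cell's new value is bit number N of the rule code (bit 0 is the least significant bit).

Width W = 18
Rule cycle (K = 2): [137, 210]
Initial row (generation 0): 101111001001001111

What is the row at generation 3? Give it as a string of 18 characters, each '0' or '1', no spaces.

Gen 0: 101111001001001111
Gen 1 (rule 137): 001110000000001110
Gen 2 (rule 210): 010111000000010111
Gen 3 (rule 137): 000110011111000110

Answer: 000110011111000110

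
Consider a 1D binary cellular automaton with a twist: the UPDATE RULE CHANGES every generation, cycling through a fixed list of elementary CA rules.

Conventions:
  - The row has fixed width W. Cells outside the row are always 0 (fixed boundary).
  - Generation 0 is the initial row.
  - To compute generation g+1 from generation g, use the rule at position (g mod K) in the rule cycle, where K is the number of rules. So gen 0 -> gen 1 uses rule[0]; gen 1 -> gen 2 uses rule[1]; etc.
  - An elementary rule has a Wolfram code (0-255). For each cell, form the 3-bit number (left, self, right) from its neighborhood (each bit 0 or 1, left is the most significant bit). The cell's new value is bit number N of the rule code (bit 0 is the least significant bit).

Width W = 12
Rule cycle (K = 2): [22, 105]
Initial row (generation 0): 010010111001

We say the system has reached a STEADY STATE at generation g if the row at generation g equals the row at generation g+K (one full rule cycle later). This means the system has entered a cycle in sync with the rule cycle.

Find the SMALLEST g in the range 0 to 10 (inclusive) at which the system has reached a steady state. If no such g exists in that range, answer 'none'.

Answer: 5

Derivation:
Gen 0: 010010111001
Gen 1 (rule 22): 111110000111
Gen 2 (rule 105): 100010110101
Gen 3 (rule 22): 110110000101
Gen 4 (rule 105): 111110110010
Gen 5 (rule 22): 000000001111
Gen 6 (rule 105): 111111101001
Gen 7 (rule 22): 000000001111
Gen 8 (rule 105): 111111101001
Gen 9 (rule 22): 000000001111
Gen 10 (rule 105): 111111101001
Gen 11 (rule 22): 000000001111
Gen 12 (rule 105): 111111101001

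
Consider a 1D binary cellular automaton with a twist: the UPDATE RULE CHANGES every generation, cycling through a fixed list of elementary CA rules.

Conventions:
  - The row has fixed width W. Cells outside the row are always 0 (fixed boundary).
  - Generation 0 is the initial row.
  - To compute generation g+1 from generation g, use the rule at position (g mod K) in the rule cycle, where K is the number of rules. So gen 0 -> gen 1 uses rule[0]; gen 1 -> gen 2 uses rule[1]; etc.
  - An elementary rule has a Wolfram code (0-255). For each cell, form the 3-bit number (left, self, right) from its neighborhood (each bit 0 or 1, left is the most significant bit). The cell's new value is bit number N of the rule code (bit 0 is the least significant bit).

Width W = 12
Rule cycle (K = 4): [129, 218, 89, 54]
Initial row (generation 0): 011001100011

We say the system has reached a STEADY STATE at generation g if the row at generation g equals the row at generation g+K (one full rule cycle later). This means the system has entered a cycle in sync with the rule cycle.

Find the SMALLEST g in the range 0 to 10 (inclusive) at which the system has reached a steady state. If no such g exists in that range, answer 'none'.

Answer: none

Derivation:
Gen 0: 011001100011
Gen 1 (rule 129): 000000001000
Gen 2 (rule 218): 000000010100
Gen 3 (rule 89): 111111000011
Gen 4 (rule 54): 000000100100
Gen 5 (rule 129): 111110000001
Gen 6 (rule 218): 111111000010
Gen 7 (rule 89): 100001111001
Gen 8 (rule 54): 110010000111
Gen 9 (rule 129): 000000110010
Gen 10 (rule 218): 000001111101
Gen 11 (rule 89): 111101000100
Gen 12 (rule 54): 000011101110
Gen 13 (rule 129): 111001000100
Gen 14 (rule 218): 111110101010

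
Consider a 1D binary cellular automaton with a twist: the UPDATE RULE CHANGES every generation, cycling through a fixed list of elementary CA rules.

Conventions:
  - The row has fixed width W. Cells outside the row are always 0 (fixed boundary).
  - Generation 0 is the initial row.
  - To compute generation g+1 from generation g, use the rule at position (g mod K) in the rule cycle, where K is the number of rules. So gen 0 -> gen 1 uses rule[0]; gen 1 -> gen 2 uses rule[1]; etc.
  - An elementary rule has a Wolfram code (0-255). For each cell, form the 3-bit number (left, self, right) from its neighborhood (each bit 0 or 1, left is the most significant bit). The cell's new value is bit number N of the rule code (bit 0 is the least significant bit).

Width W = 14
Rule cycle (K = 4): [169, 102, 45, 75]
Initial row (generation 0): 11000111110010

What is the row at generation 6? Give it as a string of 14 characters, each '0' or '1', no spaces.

Answer: 11101010100000

Derivation:
Gen 0: 11000111110010
Gen 1 (rule 169): 10010111100000
Gen 2 (rule 102): 10111000100000
Gen 3 (rule 45): 11100010101111
Gen 4 (rule 75): 10101100001001
Gen 5 (rule 169): 01011001100000
Gen 6 (rule 102): 11101010100000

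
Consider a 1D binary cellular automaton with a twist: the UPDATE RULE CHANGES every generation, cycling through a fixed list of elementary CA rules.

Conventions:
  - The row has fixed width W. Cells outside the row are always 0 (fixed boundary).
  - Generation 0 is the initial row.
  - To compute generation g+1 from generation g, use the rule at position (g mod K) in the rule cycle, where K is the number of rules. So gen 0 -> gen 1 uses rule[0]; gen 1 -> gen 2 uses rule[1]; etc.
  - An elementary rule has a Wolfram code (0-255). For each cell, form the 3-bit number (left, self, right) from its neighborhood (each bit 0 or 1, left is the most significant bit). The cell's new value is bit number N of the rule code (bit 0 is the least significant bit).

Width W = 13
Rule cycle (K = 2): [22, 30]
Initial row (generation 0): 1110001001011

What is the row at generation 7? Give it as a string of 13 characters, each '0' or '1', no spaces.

Answer: 0000000010010

Derivation:
Gen 0: 1110001001011
Gen 1 (rule 22): 0001011111000
Gen 2 (rule 30): 0011010000100
Gen 3 (rule 22): 0100011001110
Gen 4 (rule 30): 1110110111001
Gen 5 (rule 22): 0000000000111
Gen 6 (rule 30): 0000000001100
Gen 7 (rule 22): 0000000010010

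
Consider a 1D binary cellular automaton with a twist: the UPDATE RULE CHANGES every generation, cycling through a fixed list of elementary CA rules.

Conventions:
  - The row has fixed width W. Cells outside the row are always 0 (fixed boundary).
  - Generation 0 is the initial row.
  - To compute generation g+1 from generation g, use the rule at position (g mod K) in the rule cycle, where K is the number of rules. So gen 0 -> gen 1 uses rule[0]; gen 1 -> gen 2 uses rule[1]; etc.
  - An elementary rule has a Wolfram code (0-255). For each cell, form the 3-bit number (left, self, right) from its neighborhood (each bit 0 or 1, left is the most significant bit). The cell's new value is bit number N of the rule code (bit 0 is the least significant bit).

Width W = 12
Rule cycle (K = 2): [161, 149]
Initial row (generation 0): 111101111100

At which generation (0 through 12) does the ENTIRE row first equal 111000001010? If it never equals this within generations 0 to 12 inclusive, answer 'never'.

Gen 0: 111101111100
Gen 1 (rule 161): 011010111001
Gen 2 (rule 149): 000010010101
Gen 3 (rule 161): 111000001010
Gen 4 (rule 149): 010111101011
Gen 5 (rule 161): 001011010100
Gen 6 (rule 149): 101000010111
Gen 7 (rule 161): 010011001010
Gen 8 (rule 149): 011000101011
Gen 9 (rule 161): 000010010100
Gen 10 (rule 149): 111011010111
Gen 11 (rule 161): 010100101010
Gen 12 (rule 149): 010110101011

Answer: 3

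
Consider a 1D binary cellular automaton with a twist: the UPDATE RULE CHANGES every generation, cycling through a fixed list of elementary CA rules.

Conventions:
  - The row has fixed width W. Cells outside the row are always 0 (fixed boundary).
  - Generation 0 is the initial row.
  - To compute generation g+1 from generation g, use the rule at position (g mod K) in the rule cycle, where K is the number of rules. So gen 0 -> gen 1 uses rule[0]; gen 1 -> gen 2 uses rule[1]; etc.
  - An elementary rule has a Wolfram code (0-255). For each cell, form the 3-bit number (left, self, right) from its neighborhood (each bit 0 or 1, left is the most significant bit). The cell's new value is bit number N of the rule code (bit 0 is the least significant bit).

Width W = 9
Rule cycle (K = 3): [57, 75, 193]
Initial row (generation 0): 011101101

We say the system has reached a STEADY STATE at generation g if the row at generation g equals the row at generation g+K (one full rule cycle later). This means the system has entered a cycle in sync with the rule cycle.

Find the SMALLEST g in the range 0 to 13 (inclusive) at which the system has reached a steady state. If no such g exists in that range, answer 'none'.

Answer: none

Derivation:
Gen 0: 011101101
Gen 1 (rule 57): 010011010
Gen 2 (rule 75): 100111000
Gen 3 (rule 193): 000011011
Gen 4 (rule 57): 111010110
Gen 5 (rule 75): 101000110
Gen 6 (rule 193): 000010010
Gen 7 (rule 57): 111001001
Gen 8 (rule 75): 101010010
Gen 9 (rule 193): 000000000
Gen 10 (rule 57): 111111111
Gen 11 (rule 75): 100000001
Gen 12 (rule 193): 001111100
Gen 13 (rule 57): 101000011
Gen 14 (rule 75): 000011111
Gen 15 (rule 193): 111001111
Gen 16 (rule 57): 100101000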